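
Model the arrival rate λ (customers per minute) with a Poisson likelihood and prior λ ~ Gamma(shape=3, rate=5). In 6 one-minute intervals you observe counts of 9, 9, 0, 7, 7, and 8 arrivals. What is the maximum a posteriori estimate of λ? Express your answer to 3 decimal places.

λ̂_MAP = 3.818

Σxᵢ = 9+9+0+7+7+8 = 40, with n = 6.
Posterior ∝ λ^2e^(−5λ) · λ^40e^(−6λ) = λ^42e^(−11λ), i.e. Gamma(shape=43, rate=11).
The mode of a Gamma(a, b) with a ≥ 1 (shape–rate) is (a−1)/b = 42/11 ≈ 3.818.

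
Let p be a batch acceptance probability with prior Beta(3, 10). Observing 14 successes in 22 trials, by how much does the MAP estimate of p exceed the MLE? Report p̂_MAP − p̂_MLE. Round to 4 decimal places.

Posterior is Beta(17, 18); MAP = (17−1)/(35−2) = 16/33 ≈ 0.48485.
MLE ignores the prior: p̂_MLE = k/n = 14/22 ≈ 0.63636.
Difference = 16/33 − 14/22 = -5/33 ≈ -0.1515.

MAP − MLE = -0.1515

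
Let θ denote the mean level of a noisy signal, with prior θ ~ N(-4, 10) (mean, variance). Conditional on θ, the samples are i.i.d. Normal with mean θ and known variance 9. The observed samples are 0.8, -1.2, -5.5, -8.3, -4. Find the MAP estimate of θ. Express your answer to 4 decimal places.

n = 5; x̄ = (0.8 + (-1.2) + (-5.5) + (-8.3) + (-4))/5 = -18.2/5 = -3.64.
For a Normal prior and Normal likelihood with known variance, the posterior is Normal; its mode equals its mean, the precision-weighted average.
Prior precision 1/σ₀² = 1/10 = 0.1; data precision n/σ² = 5/9.
θ̂ = (0.1·(-4) + (5/9)·(-3.64)) / (0.1 + 5/9) = (-109/45)/(59/90) = -218/59 ≈ -3.6949.

θ̂_MAP = -3.6949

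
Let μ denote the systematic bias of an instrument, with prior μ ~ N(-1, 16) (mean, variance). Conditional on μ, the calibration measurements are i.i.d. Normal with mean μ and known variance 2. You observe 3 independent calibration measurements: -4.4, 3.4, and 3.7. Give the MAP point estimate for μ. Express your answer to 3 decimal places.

n = 3; x̄ = ((-4.4) + 3.4 + 3.7)/3 = 2.7/3 = 0.9.
For a Normal prior and Normal likelihood with known variance, the posterior is Normal; its mode equals its mean, the precision-weighted average.
Prior precision 1/σ₀² = 1/16 = 0.0625; data precision n/σ² = 3/2 = 1.5.
μ̂ = (0.0625·(-1) + 1.5·0.9) / (0.0625 + 1.5) = 1.2875/1.5625 = 0.824.

μ̂_MAP = 0.824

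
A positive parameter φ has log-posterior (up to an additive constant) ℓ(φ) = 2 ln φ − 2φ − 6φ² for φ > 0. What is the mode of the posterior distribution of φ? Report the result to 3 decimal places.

ℓ'(φ) = 2/φ − 2 − 12φ. Setting this to zero and multiplying by φ: 12φ² + 2φ − 2 = 0.
φ = (−2 + √(2² + 4·12·2)) / (2·12) = (−2 + √100) / 24 = (−2 + 10)/24 = 1/3.
ℓ''(φ) = −2/φ² − 12 < 0, confirming a maximum.

φ̂_MAP = 0.333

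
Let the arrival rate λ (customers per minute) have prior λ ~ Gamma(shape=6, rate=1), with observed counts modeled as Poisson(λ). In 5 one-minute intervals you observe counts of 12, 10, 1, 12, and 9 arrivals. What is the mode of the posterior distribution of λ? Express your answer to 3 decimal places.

Σxᵢ = 12+10+1+12+9 = 44, with n = 5.
Posterior ∝ λ^5e^(−1λ) · λ^44e^(−5λ) = λ^49e^(−6λ), i.e. Gamma(shape=50, rate=6).
The mode of a Gamma(a, b) with a ≥ 1 (shape–rate) is (a−1)/b = 49/6 ≈ 8.167.

λ̂_MAP = 8.167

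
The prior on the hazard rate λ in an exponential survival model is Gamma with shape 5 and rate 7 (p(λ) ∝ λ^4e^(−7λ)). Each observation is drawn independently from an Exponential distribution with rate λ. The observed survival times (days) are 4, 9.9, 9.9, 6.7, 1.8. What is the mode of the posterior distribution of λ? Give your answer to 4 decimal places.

The Exponential(rate=λ) likelihood is ∝ λ^n e^(−λΣtᵢ). Here n = 5 and Σtᵢ = 4 + 9.9 + 9.9 + 6.7 + 1.8 = 32.3.
Posterior ∝ λ^4e^(−7λ) · λ^5e^(−32.3λ) = λ^9e^(−39.3λ), i.e. Gamma(10, 39.3).
Mode = (a−1)/b = 9/39.3 ≈ 0.2290.

λ̂_MAP = 0.2290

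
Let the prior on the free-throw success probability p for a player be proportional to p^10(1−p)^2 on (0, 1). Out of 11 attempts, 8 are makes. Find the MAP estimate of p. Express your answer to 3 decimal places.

p̂_MAP = 0.783

The prior density ∝ p^10(1−p)^2 is the kernel of Beta(11, 3).
Data: 8 successes in 11 trials. The binomial likelihood contributes p^8(1−p)^3, so the posterior is Beta(11+8, 3+3) = Beta(19, 6).
For Beta(a, b) with a, b > 1 the mode is (a−1)/(a+b−2) = 18/23 ≈ 0.783.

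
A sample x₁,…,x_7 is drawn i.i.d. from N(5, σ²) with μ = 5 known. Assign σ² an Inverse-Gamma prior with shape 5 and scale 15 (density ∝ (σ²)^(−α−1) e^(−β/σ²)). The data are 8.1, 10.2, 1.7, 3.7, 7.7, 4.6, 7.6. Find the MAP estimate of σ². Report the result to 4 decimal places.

σ̂²_MAP = 4.9179

Sum of squared deviations about the known mean: SS = (8.1−5)² + (10.2−5)² + (1.7−5)² + (3.7−5)² + (7.7−5)² + (4.6−5)² + (7.6−5)² = 63.44.
The Normal likelihood contributes (σ²)^(−n/2) exp(−SS/(2σ²)), so the posterior is Inverse-Gamma(α + n/2, β + SS/2) = Inverse-Gamma(8.5, 46.72).
The mode of Inverse-Gamma(a, b) is b/(a+1) = 46.72/9.5 ≈ 4.9179.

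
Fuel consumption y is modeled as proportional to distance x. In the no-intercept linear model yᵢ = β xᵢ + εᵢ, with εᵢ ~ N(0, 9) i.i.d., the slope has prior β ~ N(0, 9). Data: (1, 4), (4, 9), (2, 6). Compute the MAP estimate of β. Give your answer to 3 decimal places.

log p(β | y) = −Σ(yᵢ − βxᵢ)²/(2·9) − β²/(2·9) + const.
Setting the derivative to zero: Σxᵢ(yᵢ − βxᵢ)/9 − β/9 = 0, so β = Σxᵢyᵢ / (Σxᵢ² + σ²/τ²).
Σxᵢyᵢ = 1·4 + 4·9 + 2·6 = 52; Σxᵢ² = 21; σ²/τ² = 1.
β̂_MAP = 52 / (21 + 1) = 52/22 ≈ 2.364.

β̂_MAP = 2.364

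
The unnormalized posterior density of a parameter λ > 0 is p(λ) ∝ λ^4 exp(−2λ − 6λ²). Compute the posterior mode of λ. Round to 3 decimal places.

λ̂_MAP = 0.500

ℓ'(λ) = 4/λ − 2 − 12λ. Setting this to zero and multiplying by λ: 12λ² + 2λ − 4 = 0.
λ = (−2 + √(2² + 4·12·4)) / (2·12) = (−2 + √196) / 24 = (−2 + 14)/24 = 1/2.
ℓ''(λ) = −4/λ² − 12 < 0, confirming a maximum.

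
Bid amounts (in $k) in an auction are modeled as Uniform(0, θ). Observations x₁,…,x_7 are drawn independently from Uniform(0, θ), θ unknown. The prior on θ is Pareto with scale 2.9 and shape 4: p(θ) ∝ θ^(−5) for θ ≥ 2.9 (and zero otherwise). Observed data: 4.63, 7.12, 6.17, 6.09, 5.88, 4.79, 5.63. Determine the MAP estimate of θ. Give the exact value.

The Uniform(0, θ) likelihood is θ^(−n) for θ ≥ max(xᵢ), zero otherwise. Here max(xᵢ) = 7.12.
Posterior ∝ θ^(−5) · θ^(−7) = θ^(−12) on θ ≥ max(2.9, 7.12) = 7.12.
This density is strictly decreasing in θ, so the posterior mode lies at the lower boundary of the support.

θ̂_MAP = 7.12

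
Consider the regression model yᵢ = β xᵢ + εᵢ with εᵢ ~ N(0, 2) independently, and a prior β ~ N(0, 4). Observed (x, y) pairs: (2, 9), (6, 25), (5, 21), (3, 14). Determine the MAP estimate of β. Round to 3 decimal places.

β̂_MAP = 4.228

log p(β | y) = −Σ(yᵢ − βxᵢ)²/(2·2) − β²/(2·4) + const.
Setting the derivative to zero: Σxᵢ(yᵢ − βxᵢ)/2 − β/4 = 0, so β = Σxᵢyᵢ / (Σxᵢ² + σ²/τ²).
Σxᵢyᵢ = 2·9 + 6·25 + 5·21 + 3·14 = 315; Σxᵢ² = 74; σ²/τ² = 0.5.
β̂_MAP = 315 / (74 + 0.5) = 315/74.5 ≈ 4.228.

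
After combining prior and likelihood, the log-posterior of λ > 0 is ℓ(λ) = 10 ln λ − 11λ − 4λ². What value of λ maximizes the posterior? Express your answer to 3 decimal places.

λ̂_MAP = 0.625

ℓ'(λ) = 10/λ − 11 − 8λ. Setting this to zero and multiplying by λ: 8λ² + 11λ − 10 = 0.
λ = (−11 + √(11² + 4·8·10)) / (2·8) = (−11 + √441) / 16 = (−11 + 21)/16 = 5/8.
ℓ''(λ) = −10/λ² − 8 < 0, confirming a maximum.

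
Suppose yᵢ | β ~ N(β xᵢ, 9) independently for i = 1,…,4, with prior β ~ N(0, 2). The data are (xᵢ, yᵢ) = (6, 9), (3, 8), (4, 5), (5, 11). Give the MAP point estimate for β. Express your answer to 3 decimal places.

β̂_MAP = 1.691

log p(β | y) = −Σ(yᵢ − βxᵢ)²/(2·9) − β²/(2·2) + const.
Setting the derivative to zero: Σxᵢ(yᵢ − βxᵢ)/9 − β/2 = 0, so β = Σxᵢyᵢ / (Σxᵢ² + σ²/τ²).
Σxᵢyᵢ = 6·9 + 3·8 + 4·5 + 5·11 = 153; Σxᵢ² = 86; σ²/τ² = 4.5.
β̂_MAP = 153 / (86 + 4.5) = 153/90.5 ≈ 1.691.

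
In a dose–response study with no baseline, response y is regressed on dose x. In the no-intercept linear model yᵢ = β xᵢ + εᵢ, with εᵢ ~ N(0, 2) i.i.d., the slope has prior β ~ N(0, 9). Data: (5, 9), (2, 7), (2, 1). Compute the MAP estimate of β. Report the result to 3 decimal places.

β̂_MAP = 1.836

log p(β | y) = −Σ(yᵢ − βxᵢ)²/(2·2) − β²/(2·9) + const.
Setting the derivative to zero: Σxᵢ(yᵢ − βxᵢ)/2 − β/9 = 0, so β = Σxᵢyᵢ / (Σxᵢ² + σ²/τ²).
Σxᵢyᵢ = 5·9 + 2·7 + 2·1 = 61; Σxᵢ² = 33; σ²/τ² = 2/9.
β̂_MAP = 61 / (33 + 2/9) = 61/(299/9) = 549/299 ≈ 1.836.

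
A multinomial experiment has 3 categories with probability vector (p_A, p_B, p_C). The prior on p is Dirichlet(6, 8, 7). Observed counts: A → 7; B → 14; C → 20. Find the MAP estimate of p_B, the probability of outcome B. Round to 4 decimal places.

MAP estimate of p_B = 0.3559

The posterior is Dirichlet(αᵢ + nᵢ) = Dirichlet(13, 22, 27).
For a Dirichlet(a₁,…,a_K) with all aᵢ > 1, the mode has j-th component (aⱼ − 1)/(Σaᵢ − K).
Here Σaᵢ = 62 and K = 3, so p_B = (22 − 1)/(62 − 3) = 21/59 ≈ 0.3559.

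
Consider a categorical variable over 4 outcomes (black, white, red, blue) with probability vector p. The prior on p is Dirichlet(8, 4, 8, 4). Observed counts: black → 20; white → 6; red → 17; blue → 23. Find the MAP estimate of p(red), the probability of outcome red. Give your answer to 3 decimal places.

The posterior is Dirichlet(αᵢ + nᵢ) = Dirichlet(28, 10, 25, 27).
For a Dirichlet(a₁,…,a_K) with all aᵢ > 1, the mode has j-th component (aⱼ − 1)/(Σaᵢ − K).
Here Σaᵢ = 90 and K = 4, so p(red) = (25 − 1)/(90 − 4) = 24/86 ≈ 0.279.

MAP estimate of p(red) = 0.279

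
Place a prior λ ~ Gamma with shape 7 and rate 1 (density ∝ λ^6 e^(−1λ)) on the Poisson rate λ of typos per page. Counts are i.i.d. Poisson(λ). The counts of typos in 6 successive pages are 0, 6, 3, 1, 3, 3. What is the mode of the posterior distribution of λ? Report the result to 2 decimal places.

λ̂_MAP = 3.14

Σxᵢ = 0+6+3+1+3+3 = 16, with n = 6.
Posterior ∝ λ^6e^(−1λ) · λ^16e^(−6λ) = λ^22e^(−7λ), i.e. Gamma(shape=23, rate=7).
The mode of a Gamma(a, b) with a ≥ 1 (shape–rate) is (a−1)/b = 22/7 ≈ 3.14.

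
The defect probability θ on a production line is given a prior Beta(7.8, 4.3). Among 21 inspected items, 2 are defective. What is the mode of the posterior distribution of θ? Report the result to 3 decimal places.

θ̂_MAP = 0.283

Prior: Beta(7.8, 4.3).
Data: 2 successes in 21 trials. The binomial likelihood contributes θ^2(1−θ)^19, so the posterior is Beta(7.8+2, 4.3+19) = Beta(9.8, 23.3).
For Beta(a, b) with a, b > 1 the mode is (a−1)/(a+b−2) = 8.8/31.1 ≈ 0.283.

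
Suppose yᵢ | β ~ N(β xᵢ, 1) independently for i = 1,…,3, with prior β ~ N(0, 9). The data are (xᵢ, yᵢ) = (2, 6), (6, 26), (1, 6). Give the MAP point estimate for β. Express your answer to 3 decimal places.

log p(β | y) = −Σ(yᵢ − βxᵢ)²/(2·1) − β²/(2·9) + const.
Setting the derivative to zero: Σxᵢ(yᵢ − βxᵢ)/1 − β/9 = 0, so β = Σxᵢyᵢ / (Σxᵢ² + σ²/τ²).
Σxᵢyᵢ = 2·6 + 6·26 + 1·6 = 174; Σxᵢ² = 41; σ²/τ² = 1/9.
β̂_MAP = 174 / (41 + 1/9) = 174/(370/9) = 783/185 ≈ 4.232.

β̂_MAP = 4.232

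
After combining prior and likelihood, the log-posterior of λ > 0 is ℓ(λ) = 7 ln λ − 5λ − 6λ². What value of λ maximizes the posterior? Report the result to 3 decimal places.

λ̂_MAP = 0.583

ℓ'(λ) = 7/λ − 5 − 12λ. Setting this to zero and multiplying by λ: 12λ² + 5λ − 7 = 0.
λ = (−5 + √(5² + 4·12·7)) / (2·12) = (−5 + √361) / 24 = (−5 + 19)/24 = 7/12.
ℓ''(λ) = −7/λ² − 12 < 0, confirming a maximum.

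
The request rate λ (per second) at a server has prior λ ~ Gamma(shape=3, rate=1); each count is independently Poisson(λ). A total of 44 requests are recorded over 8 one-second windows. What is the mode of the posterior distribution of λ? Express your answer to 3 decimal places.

λ̂_MAP = 5.111

Σxᵢ = 44, n = 8.
Posterior ∝ λ^2e^(−1λ) · λ^44e^(−8λ) = λ^46e^(−9λ), i.e. Gamma(shape=47, rate=9).
The mode of a Gamma(a, b) with a ≥ 1 (shape–rate) is (a−1)/b = 46/9 ≈ 5.111.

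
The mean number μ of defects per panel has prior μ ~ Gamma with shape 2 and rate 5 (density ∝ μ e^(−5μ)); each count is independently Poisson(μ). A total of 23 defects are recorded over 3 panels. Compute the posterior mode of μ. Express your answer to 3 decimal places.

μ̂_MAP = 3.000

Σxᵢ = 23, n = 3.
Posterior ∝ μe^(−5μ) · μ^23e^(−3μ) = μ^24e^(−8μ), i.e. Gamma(shape=25, rate=8).
The mode of a Gamma(a, b) with a ≥ 1 (shape–rate) is (a−1)/b = 24/8 ≈ 3.000.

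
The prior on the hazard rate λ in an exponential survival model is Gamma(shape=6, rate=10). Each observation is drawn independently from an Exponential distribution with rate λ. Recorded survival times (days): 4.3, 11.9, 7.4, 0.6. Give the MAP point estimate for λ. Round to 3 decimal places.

λ̂_MAP = 0.263

The Exponential(rate=λ) likelihood is ∝ λ^n e^(−λΣtᵢ). Here n = 4 and Σtᵢ = 4.3 + 11.9 + 7.4 + 0.6 = 24.2.
Posterior ∝ λ^5e^(−10λ) · λ^4e^(−24.2λ) = λ^9e^(−34.2λ), i.e. Gamma(10, 34.2).
Mode = (a−1)/b = 9/34.2 ≈ 0.263.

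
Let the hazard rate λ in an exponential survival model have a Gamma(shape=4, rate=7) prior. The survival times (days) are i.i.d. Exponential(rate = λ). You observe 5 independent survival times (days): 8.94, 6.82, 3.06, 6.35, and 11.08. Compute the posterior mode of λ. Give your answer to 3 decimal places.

λ̂_MAP = 0.185

The Exponential(rate=λ) likelihood is ∝ λ^n e^(−λΣtᵢ). Here n = 5 and Σtᵢ = 8.94 + 6.82 + 3.06 + 6.35 + 11.08 = 36.25.
Posterior ∝ λ^3e^(−7λ) · λ^5e^(−36.25λ) = λ^8e^(−43.25λ), i.e. Gamma(9, 43.25).
Mode = (a−1)/b = 8/43.25 ≈ 0.185.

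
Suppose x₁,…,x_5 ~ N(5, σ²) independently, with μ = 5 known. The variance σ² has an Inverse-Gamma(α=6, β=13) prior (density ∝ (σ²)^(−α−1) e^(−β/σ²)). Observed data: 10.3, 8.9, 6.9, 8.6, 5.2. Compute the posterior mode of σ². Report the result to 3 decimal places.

σ̂²_MAP = 4.522

Sum of squared deviations about the known mean: SS = (10.3−5)² + (8.9−5)² + (6.9−5)² + (8.6−5)² + (5.2−5)² = 59.91.
The Normal likelihood contributes (σ²)^(−n/2) exp(−SS/(2σ²)), so the posterior is Inverse-Gamma(α + n/2, β + SS/2) = Inverse-Gamma(8.5, 42.955).
The mode of Inverse-Gamma(a, b) is b/(a+1) = 42.955/9.5 ≈ 4.522.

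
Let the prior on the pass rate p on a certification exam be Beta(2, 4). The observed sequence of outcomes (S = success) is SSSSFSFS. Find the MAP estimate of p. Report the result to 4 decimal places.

p̂_MAP = 0.5833

Prior: Beta(2, 4).
Data: 6 successes in 8 trials (from the sequence). The binomial likelihood contributes p^6(1−p)^2, so the posterior is Beta(2+6, 4+2) = Beta(8, 6).
For Beta(a, b) with a, b > 1 the mode is (a−1)/(a+b−2) = 7/12 ≈ 0.5833.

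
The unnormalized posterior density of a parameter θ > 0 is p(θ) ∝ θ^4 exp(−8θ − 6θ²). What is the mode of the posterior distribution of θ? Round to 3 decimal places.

ℓ'(θ) = 4/θ − 8 − 12θ. Setting this to zero and multiplying by θ: 12θ² + 8θ − 4 = 0.
θ = (−8 + √(8² + 4·12·4)) / (2·12) = (−8 + √256) / 24 = (−8 + 16)/24 = 1/3.
ℓ''(θ) = −4/θ² − 12 < 0, confirming a maximum.

θ̂_MAP = 0.333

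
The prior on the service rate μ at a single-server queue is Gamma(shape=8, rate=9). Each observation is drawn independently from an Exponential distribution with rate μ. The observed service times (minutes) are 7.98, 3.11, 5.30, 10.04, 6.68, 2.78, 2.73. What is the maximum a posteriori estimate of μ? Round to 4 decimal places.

μ̂_MAP = 0.2940

The Exponential(rate=μ) likelihood is ∝ μ^n e^(−μΣtᵢ). Here n = 7 and Σtᵢ = 7.98 + 3.11 + 5.30 + 10.04 + 6.68 + 2.78 + 2.73 = 38.62.
Posterior ∝ μ^7e^(−9μ) · μ^7e^(−38.62μ) = μ^14e^(−47.62μ), i.e. Gamma(15, 47.62).
Mode = (a−1)/b = 14/47.62 ≈ 0.2940.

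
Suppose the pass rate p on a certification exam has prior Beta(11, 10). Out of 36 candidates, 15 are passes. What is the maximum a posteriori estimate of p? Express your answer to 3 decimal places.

p̂_MAP = 0.455

Prior: Beta(11, 10).
Data: 15 successes in 36 trials. The binomial likelihood contributes p^15(1−p)^21, so the posterior is Beta(11+15, 10+21) = Beta(26, 31).
For Beta(a, b) with a, b > 1 the mode is (a−1)/(a+b−2) = 25/55 ≈ 0.455.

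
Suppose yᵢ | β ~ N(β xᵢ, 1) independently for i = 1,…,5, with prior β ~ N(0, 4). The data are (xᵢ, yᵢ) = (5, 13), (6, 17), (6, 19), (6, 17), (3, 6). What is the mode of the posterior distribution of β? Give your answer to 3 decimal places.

β̂_MAP = 2.819

log p(β | y) = −Σ(yᵢ − βxᵢ)²/(2·1) − β²/(2·4) + const.
Setting the derivative to zero: Σxᵢ(yᵢ − βxᵢ)/1 − β/4 = 0, so β = Σxᵢyᵢ / (Σxᵢ² + σ²/τ²).
Σxᵢyᵢ = 5·13 + 6·17 + 6·19 + 6·17 + 3·6 = 401; Σxᵢ² = 142; σ²/τ² = 0.25.
β̂_MAP = 401 / (142 + 0.25) = 401/142.25 ≈ 2.819.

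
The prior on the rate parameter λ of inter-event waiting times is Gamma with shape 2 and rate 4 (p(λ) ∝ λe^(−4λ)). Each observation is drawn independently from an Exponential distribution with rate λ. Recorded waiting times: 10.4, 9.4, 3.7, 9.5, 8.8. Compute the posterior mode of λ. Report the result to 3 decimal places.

The Exponential(rate=λ) likelihood is ∝ λ^n e^(−λΣtᵢ). Here n = 5 and Σtᵢ = 10.4 + 9.4 + 3.7 + 9.5 + 8.8 = 41.8.
Posterior ∝ λe^(−4λ) · λ^5e^(−41.8λ) = λ^6e^(−45.8λ), i.e. Gamma(7, 45.8).
Mode = (a−1)/b = 6/45.8 ≈ 0.131.

λ̂_MAP = 0.131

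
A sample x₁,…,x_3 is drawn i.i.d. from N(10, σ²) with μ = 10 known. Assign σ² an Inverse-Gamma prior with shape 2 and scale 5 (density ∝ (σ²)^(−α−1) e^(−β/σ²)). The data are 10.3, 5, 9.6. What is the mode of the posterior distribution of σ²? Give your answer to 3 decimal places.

σ̂²_MAP = 3.917

Sum of squared deviations about the known mean: SS = (10.3−10)² + (5−10)² + (9.6−10)² = 25.25.
The Normal likelihood contributes (σ²)^(−n/2) exp(−SS/(2σ²)), so the posterior is Inverse-Gamma(α + n/2, β + SS/2) = Inverse-Gamma(3.5, 17.625).
The mode of Inverse-Gamma(a, b) is b/(a+1) = 17.625/4.5 ≈ 3.917.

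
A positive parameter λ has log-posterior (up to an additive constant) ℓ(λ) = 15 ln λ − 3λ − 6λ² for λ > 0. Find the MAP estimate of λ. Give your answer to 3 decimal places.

λ̂_MAP = 1.000

ℓ'(λ) = 15/λ − 3 − 12λ. Setting this to zero and multiplying by λ: 12λ² + 3λ − 15 = 0.
λ = (−3 + √(3² + 4·12·15)) / (2·12) = (−3 + √729) / 24 = (−3 + 27)/24 = 1.
ℓ''(λ) = −15/λ² − 12 < 0, confirming a maximum.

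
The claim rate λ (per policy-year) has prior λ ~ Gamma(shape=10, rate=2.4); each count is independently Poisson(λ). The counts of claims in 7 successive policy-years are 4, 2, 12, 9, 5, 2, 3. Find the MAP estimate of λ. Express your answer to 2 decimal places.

λ̂_MAP = 4.89

Σxᵢ = 4+2+12+9+5+2+3 = 37, with n = 7.
Posterior ∝ λ^9e^(−2.4λ) · λ^37e^(−7λ) = λ^46e^(−9.4λ), i.e. Gamma(shape=47, rate=9.4).
The mode of a Gamma(a, b) with a ≥ 1 (shape–rate) is (a−1)/b = 46/9.4 ≈ 4.89.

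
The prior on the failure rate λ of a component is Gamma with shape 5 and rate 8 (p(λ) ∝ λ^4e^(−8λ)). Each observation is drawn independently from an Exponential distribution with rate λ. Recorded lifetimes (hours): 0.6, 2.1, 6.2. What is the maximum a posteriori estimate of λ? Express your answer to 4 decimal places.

The Exponential(rate=λ) likelihood is ∝ λ^n e^(−λΣtᵢ). Here n = 3 and Σtᵢ = 0.6 + 2.1 + 6.2 = 8.9.
Posterior ∝ λ^4e^(−8λ) · λ^3e^(−8.9λ) = λ^7e^(−16.9λ), i.e. Gamma(8, 16.9).
Mode = (a−1)/b = 7/16.9 ≈ 0.4142.

λ̂_MAP = 0.4142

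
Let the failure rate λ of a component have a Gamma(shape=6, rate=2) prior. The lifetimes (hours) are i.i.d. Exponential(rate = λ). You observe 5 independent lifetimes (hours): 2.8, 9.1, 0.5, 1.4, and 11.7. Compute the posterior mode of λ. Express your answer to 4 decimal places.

The Exponential(rate=λ) likelihood is ∝ λ^n e^(−λΣtᵢ). Here n = 5 and Σtᵢ = 2.8 + 9.1 + 0.5 + 1.4 + 11.7 = 25.5.
Posterior ∝ λ^5e^(−2λ) · λ^5e^(−25.5λ) = λ^10e^(−27.5λ), i.e. Gamma(11, 27.5).
Mode = (a−1)/b = 10/27.5 ≈ 0.3636.

λ̂_MAP = 0.3636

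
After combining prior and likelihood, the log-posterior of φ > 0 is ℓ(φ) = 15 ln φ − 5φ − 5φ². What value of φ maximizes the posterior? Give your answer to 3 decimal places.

ℓ'(φ) = 15/φ − 5 − 10φ. Setting this to zero and multiplying by φ: 10φ² + 5φ − 15 = 0.
φ = (−5 + √(5² + 4·10·15)) / (2·10) = (−5 + √625) / 20 = (−5 + 25)/20 = 1.
ℓ''(φ) = −15/φ² − 10 < 0, confirming a maximum.

φ̂_MAP = 1.000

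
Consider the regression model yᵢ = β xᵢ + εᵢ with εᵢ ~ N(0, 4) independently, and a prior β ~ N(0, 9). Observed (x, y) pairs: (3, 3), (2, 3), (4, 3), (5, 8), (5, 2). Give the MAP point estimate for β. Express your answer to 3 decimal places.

log p(β | y) = −Σ(yᵢ − βxᵢ)²/(2·4) − β²/(2·9) + const.
Setting the derivative to zero: Σxᵢ(yᵢ − βxᵢ)/4 − β/9 = 0, so β = Σxᵢyᵢ / (Σxᵢ² + σ²/τ²).
Σxᵢyᵢ = 3·3 + 2·3 + 4·3 + 5·8 + 5·2 = 77; Σxᵢ² = 79; σ²/τ² = 4/9.
β̂_MAP = 77 / (79 + 4/9) = 77/(715/9) = 63/65 ≈ 0.969.

β̂_MAP = 0.969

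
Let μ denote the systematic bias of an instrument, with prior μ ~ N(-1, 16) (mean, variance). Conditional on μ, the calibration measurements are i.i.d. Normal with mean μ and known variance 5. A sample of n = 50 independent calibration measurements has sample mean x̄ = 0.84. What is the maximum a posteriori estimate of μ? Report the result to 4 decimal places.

n = 50, x̄ = 0.84.
For a Normal prior and Normal likelihood with known variance, the posterior is Normal; its mode equals its mean, the precision-weighted average.
Prior precision 1/σ₀² = 1/16 = 0.0625; data precision n/σ² = 50/5 = 10.
μ̂ = (0.0625·(-1) + 10·0.84) / (0.0625 + 10) = 8.3375/10.0625 = 29/35 ≈ 0.8286.

μ̂_MAP = 0.8286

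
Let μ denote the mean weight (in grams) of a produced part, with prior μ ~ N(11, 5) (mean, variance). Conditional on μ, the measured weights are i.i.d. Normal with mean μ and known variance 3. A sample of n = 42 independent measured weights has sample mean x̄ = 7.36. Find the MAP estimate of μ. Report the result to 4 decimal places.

μ̂_MAP = 7.4113

n = 42, x̄ = 7.36.
For a Normal prior and Normal likelihood with known variance, the posterior is Normal; its mode equals its mean, the precision-weighted average.
Prior precision 1/σ₀² = 1/5 = 0.2; data precision n/σ² = 42/3 = 14.
μ̂ = (0.2·11 + 14·7.36) / (0.2 + 14) = 105.24/14.2 = 2631/355 ≈ 7.4113.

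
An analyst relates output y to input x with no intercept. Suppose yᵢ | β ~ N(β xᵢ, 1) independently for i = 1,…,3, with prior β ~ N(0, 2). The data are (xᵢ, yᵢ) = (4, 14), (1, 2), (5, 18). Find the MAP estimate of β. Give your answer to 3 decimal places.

β̂_MAP = 3.482

log p(β | y) = −Σ(yᵢ − βxᵢ)²/(2·1) − β²/(2·2) + const.
Setting the derivative to zero: Σxᵢ(yᵢ − βxᵢ)/1 − β/2 = 0, so β = Σxᵢyᵢ / (Σxᵢ² + σ²/τ²).
Σxᵢyᵢ = 4·14 + 1·2 + 5·18 = 148; Σxᵢ² = 42; σ²/τ² = 0.5.
β̂_MAP = 148 / (42 + 0.5) = 148/42.5 ≈ 3.482.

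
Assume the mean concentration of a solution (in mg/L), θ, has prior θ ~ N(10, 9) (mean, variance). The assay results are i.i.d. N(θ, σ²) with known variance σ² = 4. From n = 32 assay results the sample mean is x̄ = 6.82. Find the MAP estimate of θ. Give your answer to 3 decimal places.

θ̂_MAP = 6.864

n = 32, x̄ = 6.82.
For a Normal prior and Normal likelihood with known variance, the posterior is Normal; its mode equals its mean, the precision-weighted average.
Prior precision 1/σ₀² = 1/9; data precision n/σ² = 32/4 = 8.
θ̂ = ((1/9)·10 + 8·6.82) / (1/9 + 8) = (12526/225)/(73/9) = 12526/1825 ≈ 6.864.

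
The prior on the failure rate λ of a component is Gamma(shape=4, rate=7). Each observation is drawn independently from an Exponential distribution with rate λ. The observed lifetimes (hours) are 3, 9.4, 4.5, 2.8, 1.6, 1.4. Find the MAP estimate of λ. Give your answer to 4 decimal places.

λ̂_MAP = 0.3030

The Exponential(rate=λ) likelihood is ∝ λ^n e^(−λΣtᵢ). Here n = 6 and Σtᵢ = 3 + 9.4 + 4.5 + 2.8 + 1.6 + 1.4 = 22.7.
Posterior ∝ λ^3e^(−7λ) · λ^6e^(−22.7λ) = λ^9e^(−29.7λ), i.e. Gamma(10, 29.7).
Mode = (a−1)/b = 9/29.7 ≈ 0.3030.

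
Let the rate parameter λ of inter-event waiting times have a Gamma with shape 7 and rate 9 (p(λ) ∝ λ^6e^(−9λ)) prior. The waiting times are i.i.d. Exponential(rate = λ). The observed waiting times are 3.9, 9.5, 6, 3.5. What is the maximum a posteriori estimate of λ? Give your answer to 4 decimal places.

λ̂_MAP = 0.3135

The Exponential(rate=λ) likelihood is ∝ λ^n e^(−λΣtᵢ). Here n = 4 and Σtᵢ = 3.9 + 9.5 + 6 + 3.5 = 22.9.
Posterior ∝ λ^6e^(−9λ) · λ^4e^(−22.9λ) = λ^10e^(−31.9λ), i.e. Gamma(11, 31.9).
Mode = (a−1)/b = 10/31.9 ≈ 0.3135.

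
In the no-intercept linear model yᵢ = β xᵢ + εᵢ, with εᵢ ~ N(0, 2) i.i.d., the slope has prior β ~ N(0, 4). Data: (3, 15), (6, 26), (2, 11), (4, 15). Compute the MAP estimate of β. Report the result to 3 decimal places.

log p(β | y) = −Σ(yᵢ − βxᵢ)²/(2·2) − β²/(2·4) + const.
Setting the derivative to zero: Σxᵢ(yᵢ − βxᵢ)/2 − β/4 = 0, so β = Σxᵢyᵢ / (Σxᵢ² + σ²/τ²).
Σxᵢyᵢ = 3·15 + 6·26 + 2·11 + 4·15 = 283; Σxᵢ² = 65; σ²/τ² = 0.5.
β̂_MAP = 283 / (65 + 0.5) = 283/65.5 ≈ 4.321.

β̂_MAP = 4.321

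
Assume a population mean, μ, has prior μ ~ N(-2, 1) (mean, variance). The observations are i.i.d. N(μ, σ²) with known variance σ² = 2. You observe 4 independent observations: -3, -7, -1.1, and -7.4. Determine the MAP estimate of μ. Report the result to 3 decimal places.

μ̂_MAP = -3.750

n = 4; x̄ = ((-3) + (-7) + (-1.1) + (-7.4))/4 = -18.5/4 = -4.625.
For a Normal prior and Normal likelihood with known variance, the posterior is Normal; its mode equals its mean, the precision-weighted average.
Prior precision 1/σ₀² = 1/1 = 1; data precision n/σ² = 4/2 = 2.
μ̂ = (1·(-2) + 2·(-4.625)) / (1 + 2) = (-11.25)/3 = -3.750.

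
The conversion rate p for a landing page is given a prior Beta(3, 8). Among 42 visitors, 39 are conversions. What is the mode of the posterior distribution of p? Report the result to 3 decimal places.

Prior: Beta(3, 8).
Data: 39 successes in 42 trials. The binomial likelihood contributes p^39(1−p)^3, so the posterior is Beta(3+39, 8+3) = Beta(42, 11).
For Beta(a, b) with a, b > 1 the mode is (a−1)/(a+b−2) = 41/51 ≈ 0.804.

p̂_MAP = 0.804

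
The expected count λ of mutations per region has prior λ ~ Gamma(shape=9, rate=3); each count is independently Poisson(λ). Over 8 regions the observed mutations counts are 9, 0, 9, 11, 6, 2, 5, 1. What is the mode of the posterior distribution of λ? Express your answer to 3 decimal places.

λ̂_MAP = 4.636

Σxᵢ = 9+0+9+11+6+2+5+1 = 43, with n = 8.
Posterior ∝ λ^8e^(−3λ) · λ^43e^(−8λ) = λ^51e^(−11λ), i.e. Gamma(shape=52, rate=11).
The mode of a Gamma(a, b) with a ≥ 1 (shape–rate) is (a−1)/b = 51/11 ≈ 4.636.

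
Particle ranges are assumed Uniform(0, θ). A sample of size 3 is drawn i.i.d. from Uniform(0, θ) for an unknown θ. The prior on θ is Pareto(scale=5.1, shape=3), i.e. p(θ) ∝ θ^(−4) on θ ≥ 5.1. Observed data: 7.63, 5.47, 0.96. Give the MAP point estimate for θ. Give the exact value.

θ̂_MAP = 7.63

The Uniform(0, θ) likelihood is θ^(−n) for θ ≥ max(xᵢ), zero otherwise. Here max(xᵢ) = 7.63.
Posterior ∝ θ^(−4) · θ^(−3) = θ^(−7) on θ ≥ max(5.1, 7.63) = 7.63.
This density is strictly decreasing in θ, so the posterior mode lies at the lower boundary of the support.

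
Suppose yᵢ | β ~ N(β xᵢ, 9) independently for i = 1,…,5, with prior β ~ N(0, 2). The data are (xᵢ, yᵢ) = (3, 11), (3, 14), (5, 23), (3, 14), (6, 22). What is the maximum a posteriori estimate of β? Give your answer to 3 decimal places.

log p(β | y) = −Σ(yᵢ − βxᵢ)²/(2·9) − β²/(2·2) + const.
Setting the derivative to zero: Σxᵢ(yᵢ − βxᵢ)/9 − β/2 = 0, so β = Σxᵢyᵢ / (Σxᵢ² + σ²/τ²).
Σxᵢyᵢ = 3·11 + 3·14 + 5·23 + 3·14 + 6·22 = 364; Σxᵢ² = 88; σ²/τ² = 4.5.
β̂_MAP = 364 / (88 + 4.5) = 364/92.5 ≈ 3.935.

β̂_MAP = 3.935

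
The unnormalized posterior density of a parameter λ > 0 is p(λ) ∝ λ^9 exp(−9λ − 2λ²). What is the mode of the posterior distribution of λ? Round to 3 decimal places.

ℓ'(λ) = 9/λ − 9 − 4λ. Setting this to zero and multiplying by λ: 4λ² + 9λ − 9 = 0.
λ = (−9 + √(9² + 4·4·9)) / (2·4) = (−9 + √225) / 8 = (−9 + 15)/8 = 3/4.
ℓ''(λ) = −9/λ² − 4 < 0, confirming a maximum.

λ̂_MAP = 0.750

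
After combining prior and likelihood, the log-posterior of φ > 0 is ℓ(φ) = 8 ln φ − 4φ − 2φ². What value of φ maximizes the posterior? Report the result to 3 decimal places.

φ̂_MAP = 1.000

ℓ'(φ) = 8/φ − 4 − 4φ. Setting this to zero and multiplying by φ: 4φ² + 4φ − 8 = 0.
φ = (−4 + √(4² + 4·4·8)) / (2·4) = (−4 + √144) / 8 = (−4 + 12)/8 = 1.
ℓ''(φ) = −8/φ² − 4 < 0, confirming a maximum.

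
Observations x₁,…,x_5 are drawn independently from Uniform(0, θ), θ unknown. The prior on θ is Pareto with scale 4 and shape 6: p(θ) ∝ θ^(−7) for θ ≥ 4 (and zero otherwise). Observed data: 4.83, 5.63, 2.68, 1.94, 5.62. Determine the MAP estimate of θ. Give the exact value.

The Uniform(0, θ) likelihood is θ^(−n) for θ ≥ max(xᵢ), zero otherwise. Here max(xᵢ) = 5.63.
Posterior ∝ θ^(−7) · θ^(−5) = θ^(−12) on θ ≥ max(4, 5.63) = 5.63.
This density is strictly decreasing in θ, so the posterior mode lies at the lower boundary of the support.

θ̂_MAP = 5.63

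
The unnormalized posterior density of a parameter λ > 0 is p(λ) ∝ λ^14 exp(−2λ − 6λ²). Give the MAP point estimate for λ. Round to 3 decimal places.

λ̂_MAP = 1.000

ℓ'(λ) = 14/λ − 2 − 12λ. Setting this to zero and multiplying by λ: 12λ² + 2λ − 14 = 0.
λ = (−2 + √(2² + 4·12·14)) / (2·12) = (−2 + √676) / 24 = (−2 + 26)/24 = 1.
ℓ''(λ) = −14/λ² − 12 < 0, confirming a maximum.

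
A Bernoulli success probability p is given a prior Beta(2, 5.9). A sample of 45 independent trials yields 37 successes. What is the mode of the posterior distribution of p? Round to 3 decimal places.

p̂_MAP = 0.747

Prior: Beta(2, 5.9).
Data: 37 successes in 45 trials. The binomial likelihood contributes p^37(1−p)^8, so the posterior is Beta(2+37, 5.9+8) = Beta(39, 13.9).
For Beta(a, b) with a, b > 1 the mode is (a−1)/(a+b−2) = 38/50.9 ≈ 0.747.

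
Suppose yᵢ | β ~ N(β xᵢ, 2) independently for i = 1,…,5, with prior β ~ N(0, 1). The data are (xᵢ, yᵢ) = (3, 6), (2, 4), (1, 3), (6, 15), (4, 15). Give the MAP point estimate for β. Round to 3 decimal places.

log p(β | y) = −Σ(yᵢ − βxᵢ)²/(2·2) − β²/(2·1) + const.
Setting the derivative to zero: Σxᵢ(yᵢ − βxᵢ)/2 − β/1 = 0, so β = Σxᵢyᵢ / (Σxᵢ² + σ²/τ²).
Σxᵢyᵢ = 3·6 + 2·4 + 1·3 + 6·15 + 4·15 = 179; Σxᵢ² = 66; σ²/τ² = 2.
β̂_MAP = 179 / (66 + 2) = 179/68 ≈ 2.632.

β̂_MAP = 2.632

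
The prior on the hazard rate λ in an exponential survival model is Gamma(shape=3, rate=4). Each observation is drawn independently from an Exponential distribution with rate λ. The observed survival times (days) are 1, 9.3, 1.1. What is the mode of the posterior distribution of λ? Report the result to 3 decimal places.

The Exponential(rate=λ) likelihood is ∝ λ^n e^(−λΣtᵢ). Here n = 3 and Σtᵢ = 1 + 9.3 + 1.1 = 11.4.
Posterior ∝ λ^2e^(−4λ) · λ^3e^(−11.4λ) = λ^5e^(−15.4λ), i.e. Gamma(6, 15.4).
Mode = (a−1)/b = 5/15.4 ≈ 0.325.

λ̂_MAP = 0.325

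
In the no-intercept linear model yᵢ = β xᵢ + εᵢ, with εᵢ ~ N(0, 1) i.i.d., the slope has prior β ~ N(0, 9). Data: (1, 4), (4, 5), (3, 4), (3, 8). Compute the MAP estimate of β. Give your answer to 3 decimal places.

β̂_MAP = 1.709

log p(β | y) = −Σ(yᵢ − βxᵢ)²/(2·1) − β²/(2·9) + const.
Setting the derivative to zero: Σxᵢ(yᵢ − βxᵢ)/1 − β/9 = 0, so β = Σxᵢyᵢ / (Σxᵢ² + σ²/τ²).
Σxᵢyᵢ = 1·4 + 4·5 + 3·4 + 3·8 = 60; Σxᵢ² = 35; σ²/τ² = 1/9.
β̂_MAP = 60 / (35 + 1/9) = 60/(316/9) = 135/79 ≈ 1.709.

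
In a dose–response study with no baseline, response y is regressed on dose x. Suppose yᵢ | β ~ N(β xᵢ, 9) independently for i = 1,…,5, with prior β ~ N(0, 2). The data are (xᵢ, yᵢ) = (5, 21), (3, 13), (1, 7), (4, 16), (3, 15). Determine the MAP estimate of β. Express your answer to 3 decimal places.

β̂_MAP = 4.031

log p(β | y) = −Σ(yᵢ − βxᵢ)²/(2·9) − β²/(2·2) + const.
Setting the derivative to zero: Σxᵢ(yᵢ − βxᵢ)/9 − β/2 = 0, so β = Σxᵢyᵢ / (Σxᵢ² + σ²/τ²).
Σxᵢyᵢ = 5·21 + 3·13 + 1·7 + 4·16 + 3·15 = 260; Σxᵢ² = 60; σ²/τ² = 4.5.
β̂_MAP = 260 / (60 + 4.5) = 260/64.5 ≈ 4.031.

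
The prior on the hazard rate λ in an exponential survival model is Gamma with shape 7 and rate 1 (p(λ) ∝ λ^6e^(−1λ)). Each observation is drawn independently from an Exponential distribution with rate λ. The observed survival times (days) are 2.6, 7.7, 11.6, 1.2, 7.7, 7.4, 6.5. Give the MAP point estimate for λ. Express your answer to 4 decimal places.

The Exponential(rate=λ) likelihood is ∝ λ^n e^(−λΣtᵢ). Here n = 7 and Σtᵢ = 2.6 + 7.7 + 11.6 + 1.2 + 7.7 + 7.4 + 6.5 = 44.7.
Posterior ∝ λ^6e^(−1λ) · λ^7e^(−44.7λ) = λ^13e^(−45.7λ), i.e. Gamma(14, 45.7).
Mode = (a−1)/b = 13/45.7 ≈ 0.2845.

λ̂_MAP = 0.2845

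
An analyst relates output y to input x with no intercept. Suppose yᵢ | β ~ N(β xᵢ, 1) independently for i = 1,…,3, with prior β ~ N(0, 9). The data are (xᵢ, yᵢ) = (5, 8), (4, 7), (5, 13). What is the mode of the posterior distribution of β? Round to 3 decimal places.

β̂_MAP = 2.012

log p(β | y) = −Σ(yᵢ − βxᵢ)²/(2·1) − β²/(2·9) + const.
Setting the derivative to zero: Σxᵢ(yᵢ − βxᵢ)/1 − β/9 = 0, so β = Σxᵢyᵢ / (Σxᵢ² + σ²/τ²).
Σxᵢyᵢ = 5·8 + 4·7 + 5·13 = 133; Σxᵢ² = 66; σ²/τ² = 1/9.
β̂_MAP = 133 / (66 + 1/9) = 133/(595/9) = 171/85 ≈ 2.012.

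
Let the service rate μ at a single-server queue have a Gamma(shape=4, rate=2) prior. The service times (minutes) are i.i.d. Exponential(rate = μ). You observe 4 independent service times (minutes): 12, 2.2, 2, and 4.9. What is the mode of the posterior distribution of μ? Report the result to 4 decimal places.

The Exponential(rate=μ) likelihood is ∝ μ^n e^(−μΣtᵢ). Here n = 4 and Σtᵢ = 12 + 2.2 + 2 + 4.9 = 21.1.
Posterior ∝ μ^3e^(−2μ) · μ^4e^(−21.1μ) = μ^7e^(−23.1μ), i.e. Gamma(8, 23.1).
Mode = (a−1)/b = 7/23.1 ≈ 0.3030.

μ̂_MAP = 0.3030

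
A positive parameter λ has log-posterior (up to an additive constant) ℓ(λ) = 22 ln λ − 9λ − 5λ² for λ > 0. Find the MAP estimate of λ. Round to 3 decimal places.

λ̂_MAP = 1.100

ℓ'(λ) = 22/λ − 9 − 10λ. Setting this to zero and multiplying by λ: 10λ² + 9λ − 22 = 0.
λ = (−9 + √(9² + 4·10·22)) / (2·10) = (−9 + √961) / 20 = (−9 + 31)/20 = 11/10.
ℓ''(λ) = −22/λ² − 10 < 0, confirming a maximum.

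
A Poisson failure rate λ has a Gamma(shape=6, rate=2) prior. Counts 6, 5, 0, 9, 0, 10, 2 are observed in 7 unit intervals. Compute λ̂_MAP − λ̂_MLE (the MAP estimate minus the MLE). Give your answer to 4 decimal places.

MAP − MLE = -0.4603

Σxᵢ = 32. Posterior is Gamma(38, 9); MAP = (38−1)/9 = 37/9 ≈ 4.11111.
MLE = x̄ = 32/7 ≈ 4.57143.
Difference = 37/9 − 32/7 = -29/63 ≈ -0.4603.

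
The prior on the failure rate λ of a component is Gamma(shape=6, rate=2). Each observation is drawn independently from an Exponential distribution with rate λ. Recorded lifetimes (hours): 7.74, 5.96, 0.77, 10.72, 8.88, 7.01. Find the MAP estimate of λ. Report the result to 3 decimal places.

λ̂_MAP = 0.255

The Exponential(rate=λ) likelihood is ∝ λ^n e^(−λΣtᵢ). Here n = 6 and Σtᵢ = 7.74 + 5.96 + 0.77 + 10.72 + 8.88 + 7.01 = 41.08.
Posterior ∝ λ^5e^(−2λ) · λ^6e^(−41.08λ) = λ^11e^(−43.08λ), i.e. Gamma(12, 43.08).
Mode = (a−1)/b = 11/43.08 ≈ 0.255.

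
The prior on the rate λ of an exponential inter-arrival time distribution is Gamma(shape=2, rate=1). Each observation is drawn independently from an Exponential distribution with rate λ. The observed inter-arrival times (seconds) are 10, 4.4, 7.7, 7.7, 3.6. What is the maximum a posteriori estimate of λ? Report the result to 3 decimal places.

λ̂_MAP = 0.174

The Exponential(rate=λ) likelihood is ∝ λ^n e^(−λΣtᵢ). Here n = 5 and Σtᵢ = 10 + 4.4 + 7.7 + 7.7 + 3.6 = 33.4.
Posterior ∝ λe^(−1λ) · λ^5e^(−33.4λ) = λ^6e^(−34.4λ), i.e. Gamma(7, 34.4).
Mode = (a−1)/b = 6/34.4 ≈ 0.174.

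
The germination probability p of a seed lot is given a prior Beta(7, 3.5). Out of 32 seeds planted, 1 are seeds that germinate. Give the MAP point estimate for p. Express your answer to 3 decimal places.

Prior: Beta(7, 3.5).
Data: 1 success in 32 trials. The binomial likelihood contributes p(1−p)^31, so the posterior is Beta(7+1, 3.5+31) = Beta(8, 34.5).
For Beta(a, b) with a, b > 1 the mode is (a−1)/(a+b−2) = 7/40.5 ≈ 0.173.

p̂_MAP = 0.173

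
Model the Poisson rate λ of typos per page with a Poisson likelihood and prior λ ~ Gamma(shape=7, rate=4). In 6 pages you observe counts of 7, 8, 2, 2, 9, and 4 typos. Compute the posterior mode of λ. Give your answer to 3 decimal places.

Σxᵢ = 7+8+2+2+9+4 = 32, with n = 6.
Posterior ∝ λ^6e^(−4λ) · λ^32e^(−6λ) = λ^38e^(−10λ), i.e. Gamma(shape=39, rate=10).
The mode of a Gamma(a, b) with a ≥ 1 (shape–rate) is (a−1)/b = 38/10 ≈ 3.800.

λ̂_MAP = 3.800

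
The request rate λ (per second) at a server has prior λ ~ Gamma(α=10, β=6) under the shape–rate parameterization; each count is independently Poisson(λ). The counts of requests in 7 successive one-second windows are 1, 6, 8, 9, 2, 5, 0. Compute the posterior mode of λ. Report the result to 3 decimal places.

Σxᵢ = 1+6+8+9+2+5+0 = 31, with n = 7.
Posterior ∝ λ^9e^(−6λ) · λ^31e^(−7λ) = λ^40e^(−13λ), i.e. Gamma(shape=41, rate=13).
The mode of a Gamma(a, b) with a ≥ 1 (shape–rate) is (a−1)/b = 40/13 ≈ 3.077.

λ̂_MAP = 3.077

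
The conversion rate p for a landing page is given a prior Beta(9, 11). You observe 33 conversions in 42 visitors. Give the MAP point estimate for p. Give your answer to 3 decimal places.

Prior: Beta(9, 11).
Data: 33 successes in 42 trials. The binomial likelihood contributes p^33(1−p)^9, so the posterior is Beta(9+33, 11+9) = Beta(42, 20).
For Beta(a, b) with a, b > 1 the mode is (a−1)/(a+b−2) = 41/60 ≈ 0.683.

p̂_MAP = 0.683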